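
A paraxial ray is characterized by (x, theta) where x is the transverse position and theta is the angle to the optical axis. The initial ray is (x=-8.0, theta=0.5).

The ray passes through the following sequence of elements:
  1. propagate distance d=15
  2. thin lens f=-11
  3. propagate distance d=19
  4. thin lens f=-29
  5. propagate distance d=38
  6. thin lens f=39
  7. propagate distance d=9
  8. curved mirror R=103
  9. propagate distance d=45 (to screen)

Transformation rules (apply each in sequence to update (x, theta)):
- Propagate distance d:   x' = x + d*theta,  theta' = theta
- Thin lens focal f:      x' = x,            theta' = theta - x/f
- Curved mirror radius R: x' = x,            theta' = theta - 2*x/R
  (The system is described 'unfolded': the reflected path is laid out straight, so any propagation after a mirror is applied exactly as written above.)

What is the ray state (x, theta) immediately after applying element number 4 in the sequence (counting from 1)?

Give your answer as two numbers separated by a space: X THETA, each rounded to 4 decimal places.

Answer: 8.1364 0.7351

Derivation:
Initial: x=-8.0000 theta=0.5000
After 1 (propagate distance d=15): x=-0.5000 theta=0.5000
After 2 (thin lens f=-11): x=-0.5000 theta=5/11 (≈0.4545)
After 3 (propagate distance d=19): x=179/22 (≈8.1364) theta=5/11 (≈0.4545)
After 4 (thin lens f=-29): x=179/22 (≈8.1364) theta=469/638 (≈0.7351)
Rounded to 4 decimal places: x = 8.1364, theta = 0.7351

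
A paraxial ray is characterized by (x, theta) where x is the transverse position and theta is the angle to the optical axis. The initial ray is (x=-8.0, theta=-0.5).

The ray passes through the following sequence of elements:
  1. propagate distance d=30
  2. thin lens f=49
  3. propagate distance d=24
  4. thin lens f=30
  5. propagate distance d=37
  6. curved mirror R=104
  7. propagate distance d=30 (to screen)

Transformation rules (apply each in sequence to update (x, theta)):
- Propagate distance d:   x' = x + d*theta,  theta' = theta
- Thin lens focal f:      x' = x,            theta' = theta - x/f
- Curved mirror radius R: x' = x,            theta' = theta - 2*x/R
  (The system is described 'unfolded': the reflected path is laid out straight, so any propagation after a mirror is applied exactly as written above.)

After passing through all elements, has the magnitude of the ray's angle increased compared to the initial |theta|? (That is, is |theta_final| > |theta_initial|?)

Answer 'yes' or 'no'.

Initial: x=-8.0000 theta=-0.5000
After 1 (propagate distance d=30): x=-23.0000 theta=-0.5000
After 2 (thin lens f=49): x=-23.0000 theta=-3/98 (≈-0.0306)
After 3 (propagate distance d=24): x=-1163/49 (≈-23.7347) theta=-3/98 (≈-0.0306)
After 4 (thin lens f=30): x=-1163/49 (≈-23.7347) theta=559/735 (≈0.7605)
After 5 (propagate distance d=37): x=3238/735 (≈4.4054) theta=559/735 (≈0.7605)
After 6 (curved mirror R=104): x=3238/735 (≈4.4054) theta=123/182 (≈0.6758)
After 7 (propagate distance d=30 (to screen)): x=235819/9555 (≈24.6802) theta=123/182 (≈0.6758)
|theta_initial|=0.5000 |theta_final|=123/182 (≈0.6758) -> increased

Answer: yes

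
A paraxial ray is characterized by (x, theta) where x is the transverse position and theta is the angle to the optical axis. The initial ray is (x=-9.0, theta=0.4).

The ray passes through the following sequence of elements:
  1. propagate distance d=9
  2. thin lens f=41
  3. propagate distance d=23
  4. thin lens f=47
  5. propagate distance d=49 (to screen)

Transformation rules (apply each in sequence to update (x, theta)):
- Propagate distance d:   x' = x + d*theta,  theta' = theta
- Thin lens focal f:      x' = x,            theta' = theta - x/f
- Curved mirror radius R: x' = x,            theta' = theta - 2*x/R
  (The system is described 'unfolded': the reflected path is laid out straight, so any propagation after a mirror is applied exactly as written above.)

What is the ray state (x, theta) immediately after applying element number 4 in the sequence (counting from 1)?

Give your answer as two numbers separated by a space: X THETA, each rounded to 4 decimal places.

Initial: x=-9.0000 theta=0.4000
After 1 (propagate distance d=9): x=-5.4000 theta=0.4000
After 2 (thin lens f=41): x=-5.4000 theta=109/205 (≈0.5317)
After 3 (propagate distance d=23): x=280/41 (≈6.8293) theta=109/205 (≈0.5317)
After 4 (thin lens f=47): x=280/41 (≈6.8293) theta=3723/9635 (≈0.3864)
Rounded to 4 decimal places: x = 6.8293, theta = 0.3864

Answer: 6.8293 0.3864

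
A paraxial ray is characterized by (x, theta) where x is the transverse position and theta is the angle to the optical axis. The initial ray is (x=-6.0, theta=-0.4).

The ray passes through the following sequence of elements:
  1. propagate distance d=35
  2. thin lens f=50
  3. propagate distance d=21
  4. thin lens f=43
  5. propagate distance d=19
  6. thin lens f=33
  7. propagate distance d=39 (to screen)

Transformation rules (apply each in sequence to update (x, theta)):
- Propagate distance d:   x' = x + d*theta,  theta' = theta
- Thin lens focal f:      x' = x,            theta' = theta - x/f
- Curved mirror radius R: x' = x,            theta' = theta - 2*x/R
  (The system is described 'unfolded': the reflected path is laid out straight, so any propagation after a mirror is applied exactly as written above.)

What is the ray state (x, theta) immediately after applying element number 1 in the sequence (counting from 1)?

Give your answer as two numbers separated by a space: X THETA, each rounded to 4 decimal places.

Answer: -20.0000 -0.4000

Derivation:
Initial: x=-6.0000 theta=-0.4000
After 1 (propagate distance d=35): x=-20.0000 theta=-0.4000
Rounded to 4 decimal places: x = -20.0000, theta = -0.4000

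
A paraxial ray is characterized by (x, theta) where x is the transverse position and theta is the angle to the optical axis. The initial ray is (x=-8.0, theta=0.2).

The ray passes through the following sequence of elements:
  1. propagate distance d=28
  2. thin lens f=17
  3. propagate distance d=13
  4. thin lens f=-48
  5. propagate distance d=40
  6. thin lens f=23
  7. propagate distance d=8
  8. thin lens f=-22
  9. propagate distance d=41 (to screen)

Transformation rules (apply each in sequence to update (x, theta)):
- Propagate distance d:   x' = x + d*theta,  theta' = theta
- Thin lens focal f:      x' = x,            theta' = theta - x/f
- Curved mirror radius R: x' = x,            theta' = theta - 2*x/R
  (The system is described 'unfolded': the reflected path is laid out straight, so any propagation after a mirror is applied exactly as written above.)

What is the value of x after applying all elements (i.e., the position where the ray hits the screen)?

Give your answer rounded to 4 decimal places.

Initial: x=-8.0000 theta=0.2000
After 1 (propagate distance d=28): x=-2.4000 theta=0.2000
After 2 (thin lens f=17): x=-2.4000 theta=29/85 (≈0.3412)
After 3 (propagate distance d=13): x=173/85 (≈2.0353) theta=29/85 (≈0.3412)
After 4 (thin lens f=-48): x=173/85 (≈2.0353) theta=313/816 (≈0.3836)
After 5 (propagate distance d=40): x=8863/510 (≈17.3784) theta=313/816 (≈0.3836)
After 6 (thin lens f=23): x=8863/510 (≈17.3784) theta=-34909/93840 (≈-0.3720)
After 7 (propagate distance d=8): x=16894/1173 (≈14.4024) theta=-34909/93840 (≈-0.3720)
After 8 (thin lens f=-22): x=16894/1173 (≈14.4024) theta=291761/1032240 (≈0.2826)
After 9 (propagate distance d=41 (to screen)): x=26828921/1032240 (≈25.9910) theta=291761/1032240 (≈0.2826)
Rounded to 4 decimal places: x = 25.9910

Answer: 25.9910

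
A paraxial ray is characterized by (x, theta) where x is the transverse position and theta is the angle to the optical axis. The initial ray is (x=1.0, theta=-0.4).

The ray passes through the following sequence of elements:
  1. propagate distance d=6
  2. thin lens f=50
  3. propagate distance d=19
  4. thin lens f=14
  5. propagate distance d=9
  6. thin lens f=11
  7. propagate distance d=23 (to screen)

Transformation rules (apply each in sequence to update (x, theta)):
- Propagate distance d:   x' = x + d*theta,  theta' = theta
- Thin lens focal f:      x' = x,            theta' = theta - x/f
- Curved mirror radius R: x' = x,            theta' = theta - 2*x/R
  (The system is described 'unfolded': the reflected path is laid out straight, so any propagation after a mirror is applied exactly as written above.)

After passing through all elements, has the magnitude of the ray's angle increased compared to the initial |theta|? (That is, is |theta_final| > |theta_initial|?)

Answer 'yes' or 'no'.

Answer: yes

Derivation:
Initial: x=1.0000 theta=-0.4000
After 1 (propagate distance d=6): x=-1.4000 theta=-0.4000
After 2 (thin lens f=50): x=-1.4000 theta=-0.3720
After 3 (propagate distance d=19): x=-8.4680 theta=-0.3720
After 4 (thin lens f=14): x=-8.4680 theta=163/700 (≈0.2329)
After 5 (propagate distance d=9): x=-22303/3500 (≈-6.3723) theta=163/700 (≈0.2329)
After 6 (thin lens f=11): x=-22303/3500 (≈-6.3723) theta=7817/9625 (≈0.8122)
After 7 (propagate distance d=23 (to screen)): x=473831/38500 (≈12.3073) theta=7817/9625 (≈0.8122)
|theta_initial|=0.4000 |theta_final|=7817/9625 (≈0.8122) -> increased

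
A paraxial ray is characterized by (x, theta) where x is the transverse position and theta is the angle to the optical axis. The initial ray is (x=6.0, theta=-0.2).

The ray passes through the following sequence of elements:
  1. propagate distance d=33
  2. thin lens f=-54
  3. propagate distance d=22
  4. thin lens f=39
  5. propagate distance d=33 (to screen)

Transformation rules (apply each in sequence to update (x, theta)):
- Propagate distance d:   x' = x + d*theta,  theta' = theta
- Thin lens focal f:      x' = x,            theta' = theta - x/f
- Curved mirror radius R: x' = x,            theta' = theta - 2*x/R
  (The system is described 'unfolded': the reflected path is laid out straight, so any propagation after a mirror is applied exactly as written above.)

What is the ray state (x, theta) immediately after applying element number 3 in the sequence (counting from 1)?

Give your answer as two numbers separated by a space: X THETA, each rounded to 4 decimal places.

Initial: x=6.0000 theta=-0.2000
After 1 (propagate distance d=33): x=-0.6000 theta=-0.2000
After 2 (thin lens f=-54): x=-0.6000 theta=-19/90 (≈-0.2111)
After 3 (propagate distance d=22): x=-236/45 (≈-5.2444) theta=-19/90 (≈-0.2111)
Rounded to 4 decimal places: x = -5.2444, theta = -0.2111

Answer: -5.2444 -0.2111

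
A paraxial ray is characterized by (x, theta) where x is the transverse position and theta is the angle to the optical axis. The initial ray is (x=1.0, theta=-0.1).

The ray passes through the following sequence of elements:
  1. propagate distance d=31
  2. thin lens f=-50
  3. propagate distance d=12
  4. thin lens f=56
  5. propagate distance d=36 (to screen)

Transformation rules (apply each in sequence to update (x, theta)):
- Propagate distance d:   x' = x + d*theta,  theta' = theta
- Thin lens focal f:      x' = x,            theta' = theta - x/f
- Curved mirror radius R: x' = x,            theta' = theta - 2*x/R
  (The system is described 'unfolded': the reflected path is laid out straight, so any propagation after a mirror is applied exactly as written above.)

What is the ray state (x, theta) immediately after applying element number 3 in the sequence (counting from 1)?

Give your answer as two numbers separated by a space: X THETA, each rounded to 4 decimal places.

Answer: -3.8040 -0.1420

Derivation:
Initial: x=1.0000 theta=-0.1000
After 1 (propagate distance d=31): x=-2.1000 theta=-0.1000
After 2 (thin lens f=-50): x=-2.1000 theta=-0.1420
After 3 (propagate distance d=12): x=-3.8040 theta=-0.1420
Rounded to 4 decimal places: x = -3.8040, theta = -0.1420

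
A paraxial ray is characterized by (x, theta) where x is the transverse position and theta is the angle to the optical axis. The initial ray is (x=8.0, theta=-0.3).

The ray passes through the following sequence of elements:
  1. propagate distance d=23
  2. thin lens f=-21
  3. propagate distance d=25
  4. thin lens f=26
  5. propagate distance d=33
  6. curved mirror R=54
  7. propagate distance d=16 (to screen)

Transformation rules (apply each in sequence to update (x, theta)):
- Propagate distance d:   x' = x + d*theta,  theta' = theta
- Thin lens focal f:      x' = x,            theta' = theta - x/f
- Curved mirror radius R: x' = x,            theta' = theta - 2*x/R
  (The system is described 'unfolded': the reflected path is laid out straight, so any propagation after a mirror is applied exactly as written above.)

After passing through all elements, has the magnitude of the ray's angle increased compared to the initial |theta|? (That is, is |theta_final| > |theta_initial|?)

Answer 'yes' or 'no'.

Answer: no

Derivation:
Initial: x=8.0000 theta=-0.3000
After 1 (propagate distance d=23): x=1.1000 theta=-0.3000
After 2 (thin lens f=-21): x=1.1000 theta=-26/105 (≈-0.2476)
After 3 (propagate distance d=25): x=-1069/210 (≈-5.0905) theta=-26/105 (≈-0.2476)
After 4 (thin lens f=26): x=-1069/210 (≈-5.0905) theta=-283/5460 (≈-0.0518)
After 5 (propagate distance d=33): x=-37133/5460 (≈-6.8009) theta=-283/5460 (≈-0.0518)
After 6 (curved mirror R=54): x=-37133/5460 (≈-6.8009) theta=7373/36855 (≈0.2001)
After 7 (propagate distance d=16 (to screen)): x=-75817/21060 (≈-3.6000) theta=7373/36855 (≈0.2001)
|theta_initial|=0.3000 |theta_final|=7373/36855 (≈0.2001) -> not increased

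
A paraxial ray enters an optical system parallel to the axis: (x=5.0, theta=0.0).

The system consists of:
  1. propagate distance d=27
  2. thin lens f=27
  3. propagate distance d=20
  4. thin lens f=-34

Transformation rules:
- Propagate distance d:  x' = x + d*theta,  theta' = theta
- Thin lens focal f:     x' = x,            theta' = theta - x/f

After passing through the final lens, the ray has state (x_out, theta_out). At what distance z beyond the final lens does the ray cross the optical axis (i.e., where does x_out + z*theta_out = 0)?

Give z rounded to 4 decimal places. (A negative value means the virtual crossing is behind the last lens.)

Answer: 8.8148

Derivation:
Initial: x=5.0000 theta=0.0000
After 1 (propagate distance d=27): x=5.0000 theta=0.0000
After 2 (thin lens f=27): x=5.0000 theta=-5/27 (≈-0.1852)
After 3 (propagate distance d=20): x=35/27 (≈1.2963) theta=-5/27 (≈-0.1852)
After 4 (thin lens f=-34): x=35/27 (≈1.2963) theta=-5/34 (≈-0.1471)
z_focus = -x_out/theta_out = -(35/27)/(-5/34) = 238/27 ≈ 8.8148
Rounded to 4 decimal places: z = 8.8148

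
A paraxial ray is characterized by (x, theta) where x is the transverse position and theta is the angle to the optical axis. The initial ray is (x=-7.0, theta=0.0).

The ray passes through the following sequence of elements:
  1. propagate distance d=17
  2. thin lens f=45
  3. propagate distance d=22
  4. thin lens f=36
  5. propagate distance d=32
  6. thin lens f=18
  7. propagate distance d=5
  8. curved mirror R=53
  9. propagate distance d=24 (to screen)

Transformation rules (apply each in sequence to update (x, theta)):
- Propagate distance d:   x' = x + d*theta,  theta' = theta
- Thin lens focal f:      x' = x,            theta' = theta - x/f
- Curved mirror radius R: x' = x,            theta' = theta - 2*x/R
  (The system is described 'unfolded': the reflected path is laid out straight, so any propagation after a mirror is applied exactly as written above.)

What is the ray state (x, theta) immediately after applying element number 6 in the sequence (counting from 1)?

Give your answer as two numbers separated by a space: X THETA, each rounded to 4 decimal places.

Answer: 4.5802 0.0005

Derivation:
Initial: x=-7.0000 theta=0.0000
After 1 (propagate distance d=17): x=-7.0000 theta=0.0000
After 2 (thin lens f=45): x=-7.0000 theta=7/45 (≈0.1556)
After 3 (propagate distance d=22): x=-161/45 (≈-3.5778) theta=7/45 (≈0.1556)
After 4 (thin lens f=36): x=-161/45 (≈-3.5778) theta=413/1620 (≈0.2549)
After 5 (propagate distance d=32): x=371/81 (≈4.5802) theta=413/1620 (≈0.2549)
After 6 (thin lens f=18): x=371/81 (≈4.5802) theta=7/14580 (≈0.0005)
Rounded to 4 decimal places: x = 4.5802, theta = 0.0005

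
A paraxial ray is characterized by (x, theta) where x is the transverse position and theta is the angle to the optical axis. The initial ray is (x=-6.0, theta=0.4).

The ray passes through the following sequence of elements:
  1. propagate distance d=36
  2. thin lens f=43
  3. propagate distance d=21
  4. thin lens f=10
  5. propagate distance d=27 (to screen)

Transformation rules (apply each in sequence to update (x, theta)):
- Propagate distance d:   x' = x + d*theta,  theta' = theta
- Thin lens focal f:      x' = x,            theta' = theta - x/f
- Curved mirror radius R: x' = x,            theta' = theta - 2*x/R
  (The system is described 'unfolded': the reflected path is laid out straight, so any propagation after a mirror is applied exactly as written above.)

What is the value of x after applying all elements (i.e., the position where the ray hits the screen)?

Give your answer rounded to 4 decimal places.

Initial: x=-6.0000 theta=0.4000
After 1 (propagate distance d=36): x=8.4000 theta=0.4000
After 2 (thin lens f=43): x=8.4000 theta=44/215 (≈0.2047)
After 3 (propagate distance d=21): x=546/43 (≈12.6977) theta=44/215 (≈0.2047)
After 4 (thin lens f=10): x=546/43 (≈12.6977) theta=-229/215 (≈-1.0651)
After 5 (propagate distance d=27 (to screen)): x=-3453/215 (≈-16.0605) theta=-229/215 (≈-1.0651)
Rounded to 4 decimal places: x = -16.0605

Answer: -16.0605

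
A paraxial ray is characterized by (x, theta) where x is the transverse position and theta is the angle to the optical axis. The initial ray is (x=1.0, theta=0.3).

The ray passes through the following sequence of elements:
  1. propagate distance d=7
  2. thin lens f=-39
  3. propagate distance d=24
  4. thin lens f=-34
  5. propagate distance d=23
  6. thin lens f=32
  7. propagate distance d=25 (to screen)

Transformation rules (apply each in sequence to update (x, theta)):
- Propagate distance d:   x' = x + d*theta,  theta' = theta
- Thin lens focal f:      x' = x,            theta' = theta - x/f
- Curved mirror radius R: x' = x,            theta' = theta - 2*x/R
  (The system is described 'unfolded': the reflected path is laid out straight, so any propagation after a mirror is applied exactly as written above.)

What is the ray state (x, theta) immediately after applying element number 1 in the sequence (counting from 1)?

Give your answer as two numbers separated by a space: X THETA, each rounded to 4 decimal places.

Initial: x=1.0000 theta=0.3000
After 1 (propagate distance d=7): x=3.1000 theta=0.3000
Rounded to 4 decimal places: x = 3.1000, theta = 0.3000

Answer: 3.1000 0.3000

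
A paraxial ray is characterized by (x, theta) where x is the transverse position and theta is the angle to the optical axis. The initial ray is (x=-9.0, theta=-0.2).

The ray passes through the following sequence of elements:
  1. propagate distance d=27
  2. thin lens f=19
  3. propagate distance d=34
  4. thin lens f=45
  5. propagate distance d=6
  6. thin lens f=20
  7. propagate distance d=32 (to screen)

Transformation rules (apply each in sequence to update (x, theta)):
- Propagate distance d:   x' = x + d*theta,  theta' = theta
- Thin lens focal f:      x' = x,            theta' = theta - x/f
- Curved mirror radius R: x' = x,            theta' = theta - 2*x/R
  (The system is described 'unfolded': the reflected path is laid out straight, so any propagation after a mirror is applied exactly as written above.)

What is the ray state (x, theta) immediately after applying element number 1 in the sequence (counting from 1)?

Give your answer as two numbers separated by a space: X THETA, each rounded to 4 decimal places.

Answer: -14.4000 -0.2000

Derivation:
Initial: x=-9.0000 theta=-0.2000
After 1 (propagate distance d=27): x=-14.4000 theta=-0.2000
Rounded to 4 decimal places: x = -14.4000, theta = -0.2000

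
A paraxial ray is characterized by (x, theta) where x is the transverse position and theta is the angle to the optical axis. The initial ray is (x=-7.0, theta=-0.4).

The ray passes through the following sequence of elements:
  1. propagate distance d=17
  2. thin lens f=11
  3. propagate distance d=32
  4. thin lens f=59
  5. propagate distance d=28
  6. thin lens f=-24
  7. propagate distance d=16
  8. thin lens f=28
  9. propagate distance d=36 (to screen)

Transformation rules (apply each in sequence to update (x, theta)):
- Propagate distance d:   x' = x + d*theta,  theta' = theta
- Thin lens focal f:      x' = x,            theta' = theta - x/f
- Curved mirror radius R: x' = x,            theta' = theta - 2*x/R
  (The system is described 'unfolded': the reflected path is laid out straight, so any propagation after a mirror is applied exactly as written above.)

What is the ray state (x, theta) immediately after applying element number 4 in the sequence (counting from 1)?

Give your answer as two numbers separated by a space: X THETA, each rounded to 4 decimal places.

Initial: x=-7.0000 theta=-0.4000
After 1 (propagate distance d=17): x=-13.8000 theta=-0.4000
After 2 (thin lens f=11): x=-13.8000 theta=47/55 (≈0.8545)
After 3 (propagate distance d=32): x=149/11 (≈13.5455) theta=47/55 (≈0.8545)
After 4 (thin lens f=59): x=149/11 (≈13.5455) theta=2028/3245 (≈0.6250)
Rounded to 4 decimal places: x = 13.5455, theta = 0.6250

Answer: 13.5455 0.6250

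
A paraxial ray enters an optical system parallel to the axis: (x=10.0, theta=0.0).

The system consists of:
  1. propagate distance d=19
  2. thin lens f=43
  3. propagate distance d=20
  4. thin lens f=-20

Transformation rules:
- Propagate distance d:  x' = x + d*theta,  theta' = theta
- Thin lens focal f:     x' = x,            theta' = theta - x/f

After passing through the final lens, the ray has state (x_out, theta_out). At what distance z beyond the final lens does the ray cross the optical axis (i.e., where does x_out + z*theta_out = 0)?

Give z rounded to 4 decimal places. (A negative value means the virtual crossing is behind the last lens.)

Answer: -153.3333

Derivation:
Initial: x=10.0000 theta=0.0000
After 1 (propagate distance d=19): x=10.0000 theta=0.0000
After 2 (thin lens f=43): x=10.0000 theta=-10/43 (≈-0.2326)
After 3 (propagate distance d=20): x=230/43 (≈5.3488) theta=-10/43 (≈-0.2326)
After 4 (thin lens f=-20): x=230/43 (≈5.3488) theta=3/86 (≈0.0349)
z_focus = -x_out/theta_out = -(230/43)/(3/86) = -460/3 ≈ -153.3333
Rounded to 4 decimal places: z = -153.3333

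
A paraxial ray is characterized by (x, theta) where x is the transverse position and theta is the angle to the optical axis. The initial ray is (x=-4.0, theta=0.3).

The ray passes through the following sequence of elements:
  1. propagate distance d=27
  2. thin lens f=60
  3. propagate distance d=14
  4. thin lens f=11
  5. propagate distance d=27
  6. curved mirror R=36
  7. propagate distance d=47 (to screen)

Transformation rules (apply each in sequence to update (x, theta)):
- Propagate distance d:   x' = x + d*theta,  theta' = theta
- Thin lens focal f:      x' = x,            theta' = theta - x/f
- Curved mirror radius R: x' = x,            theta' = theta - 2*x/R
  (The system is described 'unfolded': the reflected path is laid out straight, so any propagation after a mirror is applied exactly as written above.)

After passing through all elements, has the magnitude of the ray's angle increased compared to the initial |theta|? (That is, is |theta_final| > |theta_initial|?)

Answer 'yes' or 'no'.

Initial: x=-4.0000 theta=0.3000
After 1 (propagate distance d=27): x=4.1000 theta=0.3000
After 2 (thin lens f=60): x=4.1000 theta=139/600 (≈0.2317)
After 3 (propagate distance d=14): x=2203/300 (≈7.3433) theta=139/600 (≈0.2317)
After 4 (thin lens f=11): x=2203/300 (≈7.3433) theta=-959/2200 (≈-0.4359)
After 5 (propagate distance d=27): x=-29213/6600 (≈-4.4262) theta=-959/2200 (≈-0.4359)
After 6 (curved mirror R=36): x=-29213/6600 (≈-4.4262) theta=-22573/118800 (≈-0.1900)
After 7 (propagate distance d=47 (to screen)): x=-317353/23760 (≈-13.3566) theta=-22573/118800 (≈-0.1900)
|theta_initial|=0.3000 |theta_final|=22573/118800 (≈0.1900) -> not increased

Answer: no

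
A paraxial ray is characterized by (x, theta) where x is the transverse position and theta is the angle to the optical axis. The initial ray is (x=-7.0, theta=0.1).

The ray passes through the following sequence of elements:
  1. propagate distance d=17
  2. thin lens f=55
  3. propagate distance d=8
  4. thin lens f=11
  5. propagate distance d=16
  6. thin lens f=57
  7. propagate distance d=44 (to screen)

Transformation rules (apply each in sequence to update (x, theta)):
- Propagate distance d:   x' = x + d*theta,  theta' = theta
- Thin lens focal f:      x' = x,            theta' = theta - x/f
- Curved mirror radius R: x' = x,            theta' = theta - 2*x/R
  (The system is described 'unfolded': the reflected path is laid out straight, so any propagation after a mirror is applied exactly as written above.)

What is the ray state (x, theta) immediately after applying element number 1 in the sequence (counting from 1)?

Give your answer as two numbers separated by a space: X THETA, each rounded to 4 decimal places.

Answer: -5.3000 0.1000

Derivation:
Initial: x=-7.0000 theta=0.1000
After 1 (propagate distance d=17): x=-5.3000 theta=0.1000
Rounded to 4 decimal places: x = -5.3000, theta = 0.1000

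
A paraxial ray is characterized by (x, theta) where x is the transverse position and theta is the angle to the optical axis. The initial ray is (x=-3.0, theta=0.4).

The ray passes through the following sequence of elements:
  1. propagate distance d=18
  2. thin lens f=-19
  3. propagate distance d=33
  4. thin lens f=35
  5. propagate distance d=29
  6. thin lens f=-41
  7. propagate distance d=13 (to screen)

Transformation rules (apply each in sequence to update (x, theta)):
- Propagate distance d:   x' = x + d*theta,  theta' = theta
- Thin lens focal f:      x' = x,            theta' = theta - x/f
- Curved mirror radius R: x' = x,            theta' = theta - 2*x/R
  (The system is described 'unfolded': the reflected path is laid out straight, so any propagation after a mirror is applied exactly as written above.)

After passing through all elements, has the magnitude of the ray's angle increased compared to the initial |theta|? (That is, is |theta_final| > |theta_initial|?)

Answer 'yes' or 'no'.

Answer: yes

Derivation:
Initial: x=-3.0000 theta=0.4000
After 1 (propagate distance d=18): x=4.2000 theta=0.4000
After 2 (thin lens f=-19): x=4.2000 theta=59/95 (≈0.6211)
After 3 (propagate distance d=33): x=2346/95 (≈24.6947) theta=59/95 (≈0.6211)
After 4 (thin lens f=35): x=2346/95 (≈24.6947) theta=-281/3325 (≈-0.0845)
After 5 (propagate distance d=29): x=73961/3325 (≈22.2439) theta=-281/3325 (≈-0.0845)
After 6 (thin lens f=-41): x=73961/3325 (≈22.2439) theta=1784/3895 (≈0.4580)
After 7 (propagate distance d=13 (to screen)): x=3844121/136325 (≈28.1982) theta=1784/3895 (≈0.4580)
|theta_initial|=0.4000 |theta_final|=1784/3895 (≈0.4580) -> increased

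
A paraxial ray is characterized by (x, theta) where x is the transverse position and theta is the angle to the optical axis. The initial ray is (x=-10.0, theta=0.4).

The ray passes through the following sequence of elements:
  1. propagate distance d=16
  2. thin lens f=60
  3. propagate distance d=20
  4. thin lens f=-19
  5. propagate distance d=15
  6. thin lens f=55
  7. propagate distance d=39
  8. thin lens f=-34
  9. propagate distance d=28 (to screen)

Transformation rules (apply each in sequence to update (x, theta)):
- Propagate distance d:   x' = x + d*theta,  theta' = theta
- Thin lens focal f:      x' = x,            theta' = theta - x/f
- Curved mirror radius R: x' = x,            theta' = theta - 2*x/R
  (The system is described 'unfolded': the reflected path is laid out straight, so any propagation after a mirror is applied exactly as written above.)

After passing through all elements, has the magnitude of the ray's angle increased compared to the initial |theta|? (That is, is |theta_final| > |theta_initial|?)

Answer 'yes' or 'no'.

Initial: x=-10.0000 theta=0.4000
After 1 (propagate distance d=16): x=-3.6000 theta=0.4000
After 2 (thin lens f=60): x=-3.6000 theta=0.4600
After 3 (propagate distance d=20): x=5.6000 theta=0.4600
After 4 (thin lens f=-19): x=5.6000 theta=717/950 (≈0.7547)
After 5 (propagate distance d=15): x=643/38 (≈16.9211) theta=717/950 (≈0.7547)
After 6 (thin lens f=55): x=643/38 (≈16.9211) theta=2336/5225 (≈0.4471)
After 7 (propagate distance d=39): x=359033/10450 (≈34.3572) theta=2336/5225 (≈0.4471)
After 8 (thin lens f=-34): x=359033/10450 (≈34.3572) theta=517881/355300 (≈1.4576)
After 9 (propagate distance d=28 (to screen)): x=2670779/35530 (≈75.1697) theta=517881/355300 (≈1.4576)
|theta_initial|=0.4000 |theta_final|=517881/355300 (≈1.4576) -> increased

Answer: yes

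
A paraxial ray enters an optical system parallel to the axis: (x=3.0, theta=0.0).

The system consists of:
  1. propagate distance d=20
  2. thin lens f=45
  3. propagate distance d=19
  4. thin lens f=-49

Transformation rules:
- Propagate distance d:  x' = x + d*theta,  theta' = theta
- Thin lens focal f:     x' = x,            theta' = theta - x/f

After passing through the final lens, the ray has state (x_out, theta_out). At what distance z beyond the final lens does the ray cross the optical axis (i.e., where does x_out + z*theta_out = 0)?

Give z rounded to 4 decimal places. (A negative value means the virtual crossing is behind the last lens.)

Initial: x=3.0000 theta=0.0000
After 1 (propagate distance d=20): x=3.0000 theta=0.0000
After 2 (thin lens f=45): x=3.0000 theta=-1/15 (≈-0.0667)
After 3 (propagate distance d=19): x=26/15 (≈1.7333) theta=-1/15 (≈-0.0667)
After 4 (thin lens f=-49): x=26/15 (≈1.7333) theta=-23/735 (≈-0.0313)
z_focus = -x_out/theta_out = -(26/15)/(-23/735) = 1274/23 ≈ 55.3913
Rounded to 4 decimal places: z = 55.3913

Answer: 55.3913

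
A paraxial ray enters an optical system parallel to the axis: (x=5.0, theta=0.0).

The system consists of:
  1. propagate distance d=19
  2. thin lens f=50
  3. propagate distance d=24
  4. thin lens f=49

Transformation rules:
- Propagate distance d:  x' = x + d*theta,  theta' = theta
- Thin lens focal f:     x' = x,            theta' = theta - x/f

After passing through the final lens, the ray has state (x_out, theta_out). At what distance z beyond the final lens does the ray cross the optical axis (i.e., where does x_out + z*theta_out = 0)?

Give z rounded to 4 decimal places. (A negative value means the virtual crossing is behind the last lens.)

Initial: x=5.0000 theta=0.0000
After 1 (propagate distance d=19): x=5.0000 theta=0.0000
After 2 (thin lens f=50): x=5.0000 theta=-0.1000
After 3 (propagate distance d=24): x=2.6000 theta=-0.1000
After 4 (thin lens f=49): x=2.6000 theta=-15/98 (≈-0.1531)
z_focus = -x_out/theta_out = -(2.6000)/(-15/98) = 1274/75 ≈ 16.9867
Rounded to 4 decimal places: z = 16.9867

Answer: 16.9867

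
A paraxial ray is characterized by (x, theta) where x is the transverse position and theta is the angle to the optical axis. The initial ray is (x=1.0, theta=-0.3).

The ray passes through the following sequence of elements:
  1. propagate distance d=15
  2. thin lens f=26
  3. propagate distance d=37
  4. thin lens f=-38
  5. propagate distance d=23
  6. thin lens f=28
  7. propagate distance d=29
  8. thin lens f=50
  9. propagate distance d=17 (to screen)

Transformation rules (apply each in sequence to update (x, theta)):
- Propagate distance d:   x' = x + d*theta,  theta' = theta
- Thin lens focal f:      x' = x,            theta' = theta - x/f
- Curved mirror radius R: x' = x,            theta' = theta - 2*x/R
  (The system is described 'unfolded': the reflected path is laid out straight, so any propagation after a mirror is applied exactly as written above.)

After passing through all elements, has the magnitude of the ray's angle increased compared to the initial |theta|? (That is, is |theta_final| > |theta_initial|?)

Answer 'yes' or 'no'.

Initial: x=1.0000 theta=-0.3000
After 1 (propagate distance d=15): x=-3.5000 theta=-0.3000
After 2 (thin lens f=26): x=-3.5000 theta=-43/260 (≈-0.1654)
After 3 (propagate distance d=37): x=-2501/260 (≈-9.6192) theta=-43/260 (≈-0.1654)
After 4 (thin lens f=-38): x=-2501/260 (≈-9.6192) theta=-827/1976 (≈-0.4185)
After 5 (propagate distance d=23): x=-190143/9880 (≈-19.2452) theta=-827/1976 (≈-0.4185)
After 6 (thin lens f=28): x=-190143/9880 (≈-19.2452) theta=74363/276640 (≈0.2688)
After 7 (propagate distance d=29): x=-3167477/276640 (≈-11.4498) theta=74363/276640 (≈0.2688)
After 8 (thin lens f=50): x=-3167477/276640 (≈-11.4498) theta=983661/1976000 (≈0.4978)
After 9 (propagate distance d=17 (to screen)): x=-41318191/13832000 (≈-2.9871) theta=983661/1976000 (≈0.4978)
|theta_initial|=0.3000 |theta_final|=983661/1976000 (≈0.4978) -> increased

Answer: yes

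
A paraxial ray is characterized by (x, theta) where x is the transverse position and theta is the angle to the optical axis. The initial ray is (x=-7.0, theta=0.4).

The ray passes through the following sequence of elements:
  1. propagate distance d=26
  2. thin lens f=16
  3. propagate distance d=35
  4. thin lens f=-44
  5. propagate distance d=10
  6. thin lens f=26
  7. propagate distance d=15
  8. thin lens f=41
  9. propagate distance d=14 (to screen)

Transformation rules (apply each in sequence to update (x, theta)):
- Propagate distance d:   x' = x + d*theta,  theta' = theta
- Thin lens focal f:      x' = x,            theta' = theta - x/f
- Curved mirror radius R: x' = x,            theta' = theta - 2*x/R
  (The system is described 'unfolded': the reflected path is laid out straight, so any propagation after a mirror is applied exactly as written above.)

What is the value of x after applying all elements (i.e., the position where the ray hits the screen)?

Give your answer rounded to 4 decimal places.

Answer: 6.2193

Derivation:
Initial: x=-7.0000 theta=0.4000
After 1 (propagate distance d=26): x=3.4000 theta=0.4000
After 2 (thin lens f=16): x=3.4000 theta=0.1875
After 3 (propagate distance d=35): x=9.9625 theta=0.1875
After 4 (thin lens f=-44): x=9.9625 theta=1457/3520 (≈0.4139)
After 5 (propagate distance d=10): x=24819/1760 (≈14.1017) theta=1457/3520 (≈0.4139)
After 6 (thin lens f=26): x=24819/1760 (≈14.1017) theta=-2939/22880 (≈-0.1285)
After 7 (propagate distance d=15): x=139281/11440 (≈12.1749) theta=-2939/22880 (≈-0.1285)
After 8 (thin lens f=41): x=139281/11440 (≈12.1749) theta=-30697/72160 (≈-0.4254)
After 9 (propagate distance d=14 (to screen)): x=1458547/234520 (≈6.2193) theta=-30697/72160 (≈-0.4254)
Rounded to 4 decimal places: x = 6.2193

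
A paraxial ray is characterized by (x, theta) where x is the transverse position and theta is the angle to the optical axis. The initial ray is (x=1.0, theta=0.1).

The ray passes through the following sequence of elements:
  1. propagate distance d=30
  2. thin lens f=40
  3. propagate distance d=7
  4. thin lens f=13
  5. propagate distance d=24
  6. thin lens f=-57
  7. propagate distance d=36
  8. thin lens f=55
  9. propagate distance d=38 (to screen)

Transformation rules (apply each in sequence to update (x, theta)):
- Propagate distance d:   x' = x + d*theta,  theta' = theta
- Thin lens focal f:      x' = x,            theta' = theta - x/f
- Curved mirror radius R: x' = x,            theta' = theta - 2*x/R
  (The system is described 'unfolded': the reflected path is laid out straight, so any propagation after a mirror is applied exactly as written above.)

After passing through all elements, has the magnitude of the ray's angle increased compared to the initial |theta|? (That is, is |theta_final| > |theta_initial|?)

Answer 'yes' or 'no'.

Initial: x=1.0000 theta=0.1000
After 1 (propagate distance d=30): x=4.0000 theta=0.1000
After 2 (thin lens f=40): x=4.0000 theta=0.0000
After 3 (propagate distance d=7): x=4.0000 theta=0.0000
After 4 (thin lens f=13): x=4.0000 theta=-4/13 (≈-0.3077)
After 5 (propagate distance d=24): x=-44/13 (≈-3.3846) theta=-4/13 (≈-0.3077)
After 6 (thin lens f=-57): x=-44/13 (≈-3.3846) theta=-272/741 (≈-0.3671)
After 7 (propagate distance d=36): x=-4100/247 (≈-16.5992) theta=-272/741 (≈-0.3671)
After 8 (thin lens f=55): x=-4100/247 (≈-16.5992) theta=-28/429 (≈-0.0653)
After 9 (propagate distance d=38 (to screen)): x=-155516/8151 (≈-19.0794) theta=-28/429 (≈-0.0653)
|theta_initial|=0.1000 |theta_final|=28/429 (≈0.0653) -> not increased

Answer: no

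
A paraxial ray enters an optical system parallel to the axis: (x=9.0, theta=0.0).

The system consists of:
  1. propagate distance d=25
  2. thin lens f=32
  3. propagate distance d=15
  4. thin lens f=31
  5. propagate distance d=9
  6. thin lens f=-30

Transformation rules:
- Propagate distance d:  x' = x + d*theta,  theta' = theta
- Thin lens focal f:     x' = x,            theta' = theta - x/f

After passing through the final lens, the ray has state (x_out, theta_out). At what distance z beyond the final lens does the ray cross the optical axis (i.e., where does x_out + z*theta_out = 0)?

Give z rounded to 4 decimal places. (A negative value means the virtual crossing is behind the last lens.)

Answer: 2.1190

Derivation:
Initial: x=9.0000 theta=0.0000
After 1 (propagate distance d=25): x=9.0000 theta=0.0000
After 2 (thin lens f=32): x=9.0000 theta=-9/32 (≈-0.2813)
After 3 (propagate distance d=15): x=153/32 (≈4.7813) theta=-9/32 (≈-0.2813)
After 4 (thin lens f=31): x=153/32 (≈4.7813) theta=-27/62 (≈-0.4355)
After 5 (propagate distance d=9): x=855/992 (≈0.8619) theta=-27/62 (≈-0.4355)
After 6 (thin lens f=-30): x=855/992 (≈0.8619) theta=-807/1984 (≈-0.4068)
z_focus = -x_out/theta_out = -(855/992)/(-807/1984) = 570/269 ≈ 2.1190
Rounded to 4 decimal places: z = 2.1190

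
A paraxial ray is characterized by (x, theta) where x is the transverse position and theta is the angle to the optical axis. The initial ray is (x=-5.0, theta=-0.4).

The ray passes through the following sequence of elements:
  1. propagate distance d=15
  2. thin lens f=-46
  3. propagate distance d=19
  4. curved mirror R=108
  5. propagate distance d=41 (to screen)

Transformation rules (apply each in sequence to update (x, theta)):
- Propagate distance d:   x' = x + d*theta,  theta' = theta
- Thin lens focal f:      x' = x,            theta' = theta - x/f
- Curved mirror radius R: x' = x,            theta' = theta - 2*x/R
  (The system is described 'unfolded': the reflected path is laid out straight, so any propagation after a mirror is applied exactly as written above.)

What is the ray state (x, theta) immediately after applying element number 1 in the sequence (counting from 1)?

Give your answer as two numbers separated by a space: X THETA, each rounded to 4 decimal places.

Answer: -11.0000 -0.4000

Derivation:
Initial: x=-5.0000 theta=-0.4000
After 1 (propagate distance d=15): x=-11.0000 theta=-0.4000
Rounded to 4 decimal places: x = -11.0000, theta = -0.4000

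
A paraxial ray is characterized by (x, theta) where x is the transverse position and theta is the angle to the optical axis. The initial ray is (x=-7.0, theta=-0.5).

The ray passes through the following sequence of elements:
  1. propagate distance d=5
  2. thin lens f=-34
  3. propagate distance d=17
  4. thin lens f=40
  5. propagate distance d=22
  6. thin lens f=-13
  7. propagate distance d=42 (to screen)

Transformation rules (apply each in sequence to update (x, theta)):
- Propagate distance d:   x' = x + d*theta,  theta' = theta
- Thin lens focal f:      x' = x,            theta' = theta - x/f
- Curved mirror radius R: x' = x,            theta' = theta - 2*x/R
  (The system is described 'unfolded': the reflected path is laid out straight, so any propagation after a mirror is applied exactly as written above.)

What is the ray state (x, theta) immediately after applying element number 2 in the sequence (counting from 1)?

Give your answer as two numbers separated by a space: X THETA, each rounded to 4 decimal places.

Initial: x=-7.0000 theta=-0.5000
After 1 (propagate distance d=5): x=-9.5000 theta=-0.5000
After 2 (thin lens f=-34): x=-9.5000 theta=-53/68 (≈-0.7794)
Rounded to 4 decimal places: x = -9.5000, theta = -0.7794

Answer: -9.5000 -0.7794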